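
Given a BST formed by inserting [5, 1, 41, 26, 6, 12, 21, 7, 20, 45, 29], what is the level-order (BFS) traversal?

Tree insertion order: [5, 1, 41, 26, 6, 12, 21, 7, 20, 45, 29]
Tree (level-order array): [5, 1, 41, None, None, 26, 45, 6, 29, None, None, None, 12, None, None, 7, 21, None, None, 20]
BFS from the root, enqueuing left then right child of each popped node:
  queue [5] -> pop 5, enqueue [1, 41], visited so far: [5]
  queue [1, 41] -> pop 1, enqueue [none], visited so far: [5, 1]
  queue [41] -> pop 41, enqueue [26, 45], visited so far: [5, 1, 41]
  queue [26, 45] -> pop 26, enqueue [6, 29], visited so far: [5, 1, 41, 26]
  queue [45, 6, 29] -> pop 45, enqueue [none], visited so far: [5, 1, 41, 26, 45]
  queue [6, 29] -> pop 6, enqueue [12], visited so far: [5, 1, 41, 26, 45, 6]
  queue [29, 12] -> pop 29, enqueue [none], visited so far: [5, 1, 41, 26, 45, 6, 29]
  queue [12] -> pop 12, enqueue [7, 21], visited so far: [5, 1, 41, 26, 45, 6, 29, 12]
  queue [7, 21] -> pop 7, enqueue [none], visited so far: [5, 1, 41, 26, 45, 6, 29, 12, 7]
  queue [21] -> pop 21, enqueue [20], visited so far: [5, 1, 41, 26, 45, 6, 29, 12, 7, 21]
  queue [20] -> pop 20, enqueue [none], visited so far: [5, 1, 41, 26, 45, 6, 29, 12, 7, 21, 20]
Result: [5, 1, 41, 26, 45, 6, 29, 12, 7, 21, 20]


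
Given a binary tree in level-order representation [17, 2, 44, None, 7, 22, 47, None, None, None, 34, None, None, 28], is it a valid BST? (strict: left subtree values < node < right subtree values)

Level-order array: [17, 2, 44, None, 7, 22, 47, None, None, None, 34, None, None, 28]
Validate using subtree bounds (lo, hi): at each node, require lo < value < hi,
then recurse left with hi=value and right with lo=value.
Preorder trace (stopping at first violation):
  at node 17 with bounds (-inf, +inf): OK
  at node 2 with bounds (-inf, 17): OK
  at node 7 with bounds (2, 17): OK
  at node 44 with bounds (17, +inf): OK
  at node 22 with bounds (17, 44): OK
  at node 34 with bounds (22, 44): OK
  at node 28 with bounds (22, 34): OK
  at node 47 with bounds (44, +inf): OK
No violation found at any node.
Result: Valid BST


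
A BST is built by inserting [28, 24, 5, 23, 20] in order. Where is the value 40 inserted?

Starting tree (level order): [28, 24, None, 5, None, None, 23, 20]
Insertion path: 28
Result: insert 40 as right child of 28
Final tree (level order): [28, 24, 40, 5, None, None, None, None, 23, 20]


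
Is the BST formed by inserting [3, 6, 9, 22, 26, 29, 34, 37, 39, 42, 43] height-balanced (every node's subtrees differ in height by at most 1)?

Tree (level-order array): [3, None, 6, None, 9, None, 22, None, 26, None, 29, None, 34, None, 37, None, 39, None, 42, None, 43]
Definition: a tree is height-balanced if, at every node, |h(left) - h(right)| <= 1 (empty subtree has height -1).
Bottom-up per-node check:
  node 43: h_left=-1, h_right=-1, diff=0 [OK], height=0
  node 42: h_left=-1, h_right=0, diff=1 [OK], height=1
  node 39: h_left=-1, h_right=1, diff=2 [FAIL (|-1-1|=2 > 1)], height=2
  node 37: h_left=-1, h_right=2, diff=3 [FAIL (|-1-2|=3 > 1)], height=3
  node 34: h_left=-1, h_right=3, diff=4 [FAIL (|-1-3|=4 > 1)], height=4
  node 29: h_left=-1, h_right=4, diff=5 [FAIL (|-1-4|=5 > 1)], height=5
  node 26: h_left=-1, h_right=5, diff=6 [FAIL (|-1-5|=6 > 1)], height=6
  node 22: h_left=-1, h_right=6, diff=7 [FAIL (|-1-6|=7 > 1)], height=7
  node 9: h_left=-1, h_right=7, diff=8 [FAIL (|-1-7|=8 > 1)], height=8
  node 6: h_left=-1, h_right=8, diff=9 [FAIL (|-1-8|=9 > 1)], height=9
  node 3: h_left=-1, h_right=9, diff=10 [FAIL (|-1-9|=10 > 1)], height=10
Node 39 violates the condition: |-1 - 1| = 2 > 1.
Result: Not balanced


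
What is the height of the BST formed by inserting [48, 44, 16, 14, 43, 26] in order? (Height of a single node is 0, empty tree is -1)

Insertion order: [48, 44, 16, 14, 43, 26]
Tree (level-order array): [48, 44, None, 16, None, 14, 43, None, None, 26]
Compute height bottom-up (empty subtree = -1):
  height(14) = 1 + max(-1, -1) = 0
  height(26) = 1 + max(-1, -1) = 0
  height(43) = 1 + max(0, -1) = 1
  height(16) = 1 + max(0, 1) = 2
  height(44) = 1 + max(2, -1) = 3
  height(48) = 1 + max(3, -1) = 4
Height = 4


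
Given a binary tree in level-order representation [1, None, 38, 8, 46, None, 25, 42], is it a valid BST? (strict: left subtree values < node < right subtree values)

Level-order array: [1, None, 38, 8, 46, None, 25, 42]
Validate using subtree bounds (lo, hi): at each node, require lo < value < hi,
then recurse left with hi=value and right with lo=value.
Preorder trace (stopping at first violation):
  at node 1 with bounds (-inf, +inf): OK
  at node 38 with bounds (1, +inf): OK
  at node 8 with bounds (1, 38): OK
  at node 25 with bounds (8, 38): OK
  at node 46 with bounds (38, +inf): OK
  at node 42 with bounds (38, 46): OK
No violation found at any node.
Result: Valid BST


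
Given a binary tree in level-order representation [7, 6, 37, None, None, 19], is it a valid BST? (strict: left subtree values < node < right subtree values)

Level-order array: [7, 6, 37, None, None, 19]
Validate using subtree bounds (lo, hi): at each node, require lo < value < hi,
then recurse left with hi=value and right with lo=value.
Preorder trace (stopping at first violation):
  at node 7 with bounds (-inf, +inf): OK
  at node 6 with bounds (-inf, 7): OK
  at node 37 with bounds (7, +inf): OK
  at node 19 with bounds (7, 37): OK
No violation found at any node.
Result: Valid BST


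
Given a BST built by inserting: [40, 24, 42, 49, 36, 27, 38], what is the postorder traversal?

Tree insertion order: [40, 24, 42, 49, 36, 27, 38]
Tree (level-order array): [40, 24, 42, None, 36, None, 49, 27, 38]
Postorder traversal: [27, 38, 36, 24, 49, 42, 40]


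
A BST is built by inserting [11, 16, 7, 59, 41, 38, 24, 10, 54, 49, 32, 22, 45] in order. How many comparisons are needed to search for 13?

Search path for 13: 11 -> 16
Found: False
Comparisons: 2


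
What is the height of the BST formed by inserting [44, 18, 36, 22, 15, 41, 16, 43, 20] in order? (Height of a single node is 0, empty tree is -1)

Insertion order: [44, 18, 36, 22, 15, 41, 16, 43, 20]
Tree (level-order array): [44, 18, None, 15, 36, None, 16, 22, 41, None, None, 20, None, None, 43]
Compute height bottom-up (empty subtree = -1):
  height(16) = 1 + max(-1, -1) = 0
  height(15) = 1 + max(-1, 0) = 1
  height(20) = 1 + max(-1, -1) = 0
  height(22) = 1 + max(0, -1) = 1
  height(43) = 1 + max(-1, -1) = 0
  height(41) = 1 + max(-1, 0) = 1
  height(36) = 1 + max(1, 1) = 2
  height(18) = 1 + max(1, 2) = 3
  height(44) = 1 + max(3, -1) = 4
Height = 4


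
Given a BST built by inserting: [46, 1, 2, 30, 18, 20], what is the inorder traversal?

Tree insertion order: [46, 1, 2, 30, 18, 20]
Tree (level-order array): [46, 1, None, None, 2, None, 30, 18, None, None, 20]
Inorder traversal: [1, 2, 18, 20, 30, 46]


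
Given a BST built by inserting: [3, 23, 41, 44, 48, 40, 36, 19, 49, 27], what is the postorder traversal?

Tree insertion order: [3, 23, 41, 44, 48, 40, 36, 19, 49, 27]
Tree (level-order array): [3, None, 23, 19, 41, None, None, 40, 44, 36, None, None, 48, 27, None, None, 49]
Postorder traversal: [19, 27, 36, 40, 49, 48, 44, 41, 23, 3]


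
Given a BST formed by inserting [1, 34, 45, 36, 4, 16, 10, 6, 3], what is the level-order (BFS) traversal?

Tree insertion order: [1, 34, 45, 36, 4, 16, 10, 6, 3]
Tree (level-order array): [1, None, 34, 4, 45, 3, 16, 36, None, None, None, 10, None, None, None, 6]
BFS from the root, enqueuing left then right child of each popped node:
  queue [1] -> pop 1, enqueue [34], visited so far: [1]
  queue [34] -> pop 34, enqueue [4, 45], visited so far: [1, 34]
  queue [4, 45] -> pop 4, enqueue [3, 16], visited so far: [1, 34, 4]
  queue [45, 3, 16] -> pop 45, enqueue [36], visited so far: [1, 34, 4, 45]
  queue [3, 16, 36] -> pop 3, enqueue [none], visited so far: [1, 34, 4, 45, 3]
  queue [16, 36] -> pop 16, enqueue [10], visited so far: [1, 34, 4, 45, 3, 16]
  queue [36, 10] -> pop 36, enqueue [none], visited so far: [1, 34, 4, 45, 3, 16, 36]
  queue [10] -> pop 10, enqueue [6], visited so far: [1, 34, 4, 45, 3, 16, 36, 10]
  queue [6] -> pop 6, enqueue [none], visited so far: [1, 34, 4, 45, 3, 16, 36, 10, 6]
Result: [1, 34, 4, 45, 3, 16, 36, 10, 6]


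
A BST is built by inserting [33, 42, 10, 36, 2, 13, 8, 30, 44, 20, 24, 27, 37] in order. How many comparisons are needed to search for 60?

Search path for 60: 33 -> 42 -> 44
Found: False
Comparisons: 3


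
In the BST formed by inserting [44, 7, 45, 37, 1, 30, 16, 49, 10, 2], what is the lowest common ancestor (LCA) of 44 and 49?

Tree insertion order: [44, 7, 45, 37, 1, 30, 16, 49, 10, 2]
Tree (level-order array): [44, 7, 45, 1, 37, None, 49, None, 2, 30, None, None, None, None, None, 16, None, 10]
In a BST, the LCA of p=44, q=49 is the first node v on the
root-to-leaf path with p <= v <= q (go left if both < v, right if both > v).
Walk from root:
  at 44: 44 <= 44 <= 49, this is the LCA
LCA = 44


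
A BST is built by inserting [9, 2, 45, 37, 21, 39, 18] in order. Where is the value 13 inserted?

Starting tree (level order): [9, 2, 45, None, None, 37, None, 21, 39, 18]
Insertion path: 9 -> 45 -> 37 -> 21 -> 18
Result: insert 13 as left child of 18
Final tree (level order): [9, 2, 45, None, None, 37, None, 21, 39, 18, None, None, None, 13]


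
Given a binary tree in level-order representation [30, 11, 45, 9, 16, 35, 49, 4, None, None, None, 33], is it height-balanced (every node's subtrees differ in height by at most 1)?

Tree (level-order array): [30, 11, 45, 9, 16, 35, 49, 4, None, None, None, 33]
Definition: a tree is height-balanced if, at every node, |h(left) - h(right)| <= 1 (empty subtree has height -1).
Bottom-up per-node check:
  node 4: h_left=-1, h_right=-1, diff=0 [OK], height=0
  node 9: h_left=0, h_right=-1, diff=1 [OK], height=1
  node 16: h_left=-1, h_right=-1, diff=0 [OK], height=0
  node 11: h_left=1, h_right=0, diff=1 [OK], height=2
  node 33: h_left=-1, h_right=-1, diff=0 [OK], height=0
  node 35: h_left=0, h_right=-1, diff=1 [OK], height=1
  node 49: h_left=-1, h_right=-1, diff=0 [OK], height=0
  node 45: h_left=1, h_right=0, diff=1 [OK], height=2
  node 30: h_left=2, h_right=2, diff=0 [OK], height=3
All nodes satisfy the balance condition.
Result: Balanced


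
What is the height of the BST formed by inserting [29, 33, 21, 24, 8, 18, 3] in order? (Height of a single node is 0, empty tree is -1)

Insertion order: [29, 33, 21, 24, 8, 18, 3]
Tree (level-order array): [29, 21, 33, 8, 24, None, None, 3, 18]
Compute height bottom-up (empty subtree = -1):
  height(3) = 1 + max(-1, -1) = 0
  height(18) = 1 + max(-1, -1) = 0
  height(8) = 1 + max(0, 0) = 1
  height(24) = 1 + max(-1, -1) = 0
  height(21) = 1 + max(1, 0) = 2
  height(33) = 1 + max(-1, -1) = 0
  height(29) = 1 + max(2, 0) = 3
Height = 3


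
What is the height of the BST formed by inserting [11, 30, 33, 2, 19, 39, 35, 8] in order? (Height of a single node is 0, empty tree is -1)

Insertion order: [11, 30, 33, 2, 19, 39, 35, 8]
Tree (level-order array): [11, 2, 30, None, 8, 19, 33, None, None, None, None, None, 39, 35]
Compute height bottom-up (empty subtree = -1):
  height(8) = 1 + max(-1, -1) = 0
  height(2) = 1 + max(-1, 0) = 1
  height(19) = 1 + max(-1, -1) = 0
  height(35) = 1 + max(-1, -1) = 0
  height(39) = 1 + max(0, -1) = 1
  height(33) = 1 + max(-1, 1) = 2
  height(30) = 1 + max(0, 2) = 3
  height(11) = 1 + max(1, 3) = 4
Height = 4


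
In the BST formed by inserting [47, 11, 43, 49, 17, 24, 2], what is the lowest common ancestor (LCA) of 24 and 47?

Tree insertion order: [47, 11, 43, 49, 17, 24, 2]
Tree (level-order array): [47, 11, 49, 2, 43, None, None, None, None, 17, None, None, 24]
In a BST, the LCA of p=24, q=47 is the first node v on the
root-to-leaf path with p <= v <= q (go left if both < v, right if both > v).
Walk from root:
  at 47: 24 <= 47 <= 47, this is the LCA
LCA = 47


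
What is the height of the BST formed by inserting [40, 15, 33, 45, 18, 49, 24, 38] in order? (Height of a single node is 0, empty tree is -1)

Insertion order: [40, 15, 33, 45, 18, 49, 24, 38]
Tree (level-order array): [40, 15, 45, None, 33, None, 49, 18, 38, None, None, None, 24]
Compute height bottom-up (empty subtree = -1):
  height(24) = 1 + max(-1, -1) = 0
  height(18) = 1 + max(-1, 0) = 1
  height(38) = 1 + max(-1, -1) = 0
  height(33) = 1 + max(1, 0) = 2
  height(15) = 1 + max(-1, 2) = 3
  height(49) = 1 + max(-1, -1) = 0
  height(45) = 1 + max(-1, 0) = 1
  height(40) = 1 + max(3, 1) = 4
Height = 4


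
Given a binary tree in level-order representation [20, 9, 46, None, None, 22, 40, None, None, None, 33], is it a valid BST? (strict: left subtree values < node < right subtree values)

Level-order array: [20, 9, 46, None, None, 22, 40, None, None, None, 33]
Validate using subtree bounds (lo, hi): at each node, require lo < value < hi,
then recurse left with hi=value and right with lo=value.
Preorder trace (stopping at first violation):
  at node 20 with bounds (-inf, +inf): OK
  at node 9 with bounds (-inf, 20): OK
  at node 46 with bounds (20, +inf): OK
  at node 22 with bounds (20, 46): OK
  at node 40 with bounds (46, +inf): VIOLATION
Node 40 violates its bound: not (46 < 40 < +inf).
Result: Not a valid BST


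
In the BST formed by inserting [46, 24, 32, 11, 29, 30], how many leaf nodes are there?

Tree built from: [46, 24, 32, 11, 29, 30]
Tree (level-order array): [46, 24, None, 11, 32, None, None, 29, None, None, 30]
Rule: A leaf has 0 children.
Per-node child counts:
  node 46: 1 child(ren)
  node 24: 2 child(ren)
  node 11: 0 child(ren)
  node 32: 1 child(ren)
  node 29: 1 child(ren)
  node 30: 0 child(ren)
Matching nodes: [11, 30]
Count of leaf nodes: 2


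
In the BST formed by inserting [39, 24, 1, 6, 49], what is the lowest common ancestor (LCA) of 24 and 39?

Tree insertion order: [39, 24, 1, 6, 49]
Tree (level-order array): [39, 24, 49, 1, None, None, None, None, 6]
In a BST, the LCA of p=24, q=39 is the first node v on the
root-to-leaf path with p <= v <= q (go left if both < v, right if both > v).
Walk from root:
  at 39: 24 <= 39 <= 39, this is the LCA
LCA = 39


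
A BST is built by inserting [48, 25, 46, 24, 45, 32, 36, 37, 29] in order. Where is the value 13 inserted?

Starting tree (level order): [48, 25, None, 24, 46, None, None, 45, None, 32, None, 29, 36, None, None, None, 37]
Insertion path: 48 -> 25 -> 24
Result: insert 13 as left child of 24
Final tree (level order): [48, 25, None, 24, 46, 13, None, 45, None, None, None, 32, None, 29, 36, None, None, None, 37]


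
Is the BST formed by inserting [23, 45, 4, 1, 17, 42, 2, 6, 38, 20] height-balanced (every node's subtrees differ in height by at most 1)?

Tree (level-order array): [23, 4, 45, 1, 17, 42, None, None, 2, 6, 20, 38]
Definition: a tree is height-balanced if, at every node, |h(left) - h(right)| <= 1 (empty subtree has height -1).
Bottom-up per-node check:
  node 2: h_left=-1, h_right=-1, diff=0 [OK], height=0
  node 1: h_left=-1, h_right=0, diff=1 [OK], height=1
  node 6: h_left=-1, h_right=-1, diff=0 [OK], height=0
  node 20: h_left=-1, h_right=-1, diff=0 [OK], height=0
  node 17: h_left=0, h_right=0, diff=0 [OK], height=1
  node 4: h_left=1, h_right=1, diff=0 [OK], height=2
  node 38: h_left=-1, h_right=-1, diff=0 [OK], height=0
  node 42: h_left=0, h_right=-1, diff=1 [OK], height=1
  node 45: h_left=1, h_right=-1, diff=2 [FAIL (|1--1|=2 > 1)], height=2
  node 23: h_left=2, h_right=2, diff=0 [OK], height=3
Node 45 violates the condition: |1 - -1| = 2 > 1.
Result: Not balanced


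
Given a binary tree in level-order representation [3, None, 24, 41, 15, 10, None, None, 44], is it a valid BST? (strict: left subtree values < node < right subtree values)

Level-order array: [3, None, 24, 41, 15, 10, None, None, 44]
Validate using subtree bounds (lo, hi): at each node, require lo < value < hi,
then recurse left with hi=value and right with lo=value.
Preorder trace (stopping at first violation):
  at node 3 with bounds (-inf, +inf): OK
  at node 24 with bounds (3, +inf): OK
  at node 41 with bounds (3, 24): VIOLATION
Node 41 violates its bound: not (3 < 41 < 24).
Result: Not a valid BST


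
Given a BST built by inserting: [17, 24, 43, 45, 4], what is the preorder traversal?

Tree insertion order: [17, 24, 43, 45, 4]
Tree (level-order array): [17, 4, 24, None, None, None, 43, None, 45]
Preorder traversal: [17, 4, 24, 43, 45]


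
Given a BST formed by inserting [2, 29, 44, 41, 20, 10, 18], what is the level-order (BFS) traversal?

Tree insertion order: [2, 29, 44, 41, 20, 10, 18]
Tree (level-order array): [2, None, 29, 20, 44, 10, None, 41, None, None, 18]
BFS from the root, enqueuing left then right child of each popped node:
  queue [2] -> pop 2, enqueue [29], visited so far: [2]
  queue [29] -> pop 29, enqueue [20, 44], visited so far: [2, 29]
  queue [20, 44] -> pop 20, enqueue [10], visited so far: [2, 29, 20]
  queue [44, 10] -> pop 44, enqueue [41], visited so far: [2, 29, 20, 44]
  queue [10, 41] -> pop 10, enqueue [18], visited so far: [2, 29, 20, 44, 10]
  queue [41, 18] -> pop 41, enqueue [none], visited so far: [2, 29, 20, 44, 10, 41]
  queue [18] -> pop 18, enqueue [none], visited so far: [2, 29, 20, 44, 10, 41, 18]
Result: [2, 29, 20, 44, 10, 41, 18]


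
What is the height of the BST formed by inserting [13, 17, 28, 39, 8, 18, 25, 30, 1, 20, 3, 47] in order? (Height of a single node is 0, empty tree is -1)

Insertion order: [13, 17, 28, 39, 8, 18, 25, 30, 1, 20, 3, 47]
Tree (level-order array): [13, 8, 17, 1, None, None, 28, None, 3, 18, 39, None, None, None, 25, 30, 47, 20]
Compute height bottom-up (empty subtree = -1):
  height(3) = 1 + max(-1, -1) = 0
  height(1) = 1 + max(-1, 0) = 1
  height(8) = 1 + max(1, -1) = 2
  height(20) = 1 + max(-1, -1) = 0
  height(25) = 1 + max(0, -1) = 1
  height(18) = 1 + max(-1, 1) = 2
  height(30) = 1 + max(-1, -1) = 0
  height(47) = 1 + max(-1, -1) = 0
  height(39) = 1 + max(0, 0) = 1
  height(28) = 1 + max(2, 1) = 3
  height(17) = 1 + max(-1, 3) = 4
  height(13) = 1 + max(2, 4) = 5
Height = 5


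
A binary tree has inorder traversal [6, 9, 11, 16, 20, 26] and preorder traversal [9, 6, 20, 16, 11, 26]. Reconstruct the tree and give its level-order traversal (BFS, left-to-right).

Inorder:  [6, 9, 11, 16, 20, 26]
Preorder: [9, 6, 20, 16, 11, 26]
Algorithm: preorder visits root first, so consume preorder in order;
for each root, split the current inorder slice at that value into
left-subtree inorder and right-subtree inorder, then recurse.
Recursive splits:
  root=9; inorder splits into left=[6], right=[11, 16, 20, 26]
  root=6; inorder splits into left=[], right=[]
  root=20; inorder splits into left=[11, 16], right=[26]
  root=16; inorder splits into left=[11], right=[]
  root=11; inorder splits into left=[], right=[]
  root=26; inorder splits into left=[], right=[]
Reconstructed level-order: [9, 6, 20, 16, 26, 11]


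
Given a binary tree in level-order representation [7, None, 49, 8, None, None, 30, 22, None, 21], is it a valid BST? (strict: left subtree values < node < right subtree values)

Level-order array: [7, None, 49, 8, None, None, 30, 22, None, 21]
Validate using subtree bounds (lo, hi): at each node, require lo < value < hi,
then recurse left with hi=value and right with lo=value.
Preorder trace (stopping at first violation):
  at node 7 with bounds (-inf, +inf): OK
  at node 49 with bounds (7, +inf): OK
  at node 8 with bounds (7, 49): OK
  at node 30 with bounds (8, 49): OK
  at node 22 with bounds (8, 30): OK
  at node 21 with bounds (8, 22): OK
No violation found at any node.
Result: Valid BST


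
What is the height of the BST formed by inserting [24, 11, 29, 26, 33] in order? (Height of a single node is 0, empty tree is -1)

Insertion order: [24, 11, 29, 26, 33]
Tree (level-order array): [24, 11, 29, None, None, 26, 33]
Compute height bottom-up (empty subtree = -1):
  height(11) = 1 + max(-1, -1) = 0
  height(26) = 1 + max(-1, -1) = 0
  height(33) = 1 + max(-1, -1) = 0
  height(29) = 1 + max(0, 0) = 1
  height(24) = 1 + max(0, 1) = 2
Height = 2


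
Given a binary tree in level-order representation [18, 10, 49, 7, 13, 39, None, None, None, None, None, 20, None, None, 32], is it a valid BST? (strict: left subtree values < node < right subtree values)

Level-order array: [18, 10, 49, 7, 13, 39, None, None, None, None, None, 20, None, None, 32]
Validate using subtree bounds (lo, hi): at each node, require lo < value < hi,
then recurse left with hi=value and right with lo=value.
Preorder trace (stopping at first violation):
  at node 18 with bounds (-inf, +inf): OK
  at node 10 with bounds (-inf, 18): OK
  at node 7 with bounds (-inf, 10): OK
  at node 13 with bounds (10, 18): OK
  at node 49 with bounds (18, +inf): OK
  at node 39 with bounds (18, 49): OK
  at node 20 with bounds (18, 39): OK
  at node 32 with bounds (20, 39): OK
No violation found at any node.
Result: Valid BST


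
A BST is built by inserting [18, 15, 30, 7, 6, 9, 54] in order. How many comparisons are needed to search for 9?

Search path for 9: 18 -> 15 -> 7 -> 9
Found: True
Comparisons: 4


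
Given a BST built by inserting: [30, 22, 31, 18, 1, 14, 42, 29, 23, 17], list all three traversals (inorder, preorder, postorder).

Tree insertion order: [30, 22, 31, 18, 1, 14, 42, 29, 23, 17]
Tree (level-order array): [30, 22, 31, 18, 29, None, 42, 1, None, 23, None, None, None, None, 14, None, None, None, 17]
Inorder (L, root, R): [1, 14, 17, 18, 22, 23, 29, 30, 31, 42]
Preorder (root, L, R): [30, 22, 18, 1, 14, 17, 29, 23, 31, 42]
Postorder (L, R, root): [17, 14, 1, 18, 23, 29, 22, 42, 31, 30]


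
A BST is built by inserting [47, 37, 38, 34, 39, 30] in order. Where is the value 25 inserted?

Starting tree (level order): [47, 37, None, 34, 38, 30, None, None, 39]
Insertion path: 47 -> 37 -> 34 -> 30
Result: insert 25 as left child of 30
Final tree (level order): [47, 37, None, 34, 38, 30, None, None, 39, 25]


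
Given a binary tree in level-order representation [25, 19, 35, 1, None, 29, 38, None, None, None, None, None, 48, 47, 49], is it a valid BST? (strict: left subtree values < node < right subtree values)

Level-order array: [25, 19, 35, 1, None, 29, 38, None, None, None, None, None, 48, 47, 49]
Validate using subtree bounds (lo, hi): at each node, require lo < value < hi,
then recurse left with hi=value and right with lo=value.
Preorder trace (stopping at first violation):
  at node 25 with bounds (-inf, +inf): OK
  at node 19 with bounds (-inf, 25): OK
  at node 1 with bounds (-inf, 19): OK
  at node 35 with bounds (25, +inf): OK
  at node 29 with bounds (25, 35): OK
  at node 38 with bounds (35, +inf): OK
  at node 48 with bounds (38, +inf): OK
  at node 47 with bounds (38, 48): OK
  at node 49 with bounds (48, +inf): OK
No violation found at any node.
Result: Valid BST


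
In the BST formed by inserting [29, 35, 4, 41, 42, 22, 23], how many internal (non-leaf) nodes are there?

Tree built from: [29, 35, 4, 41, 42, 22, 23]
Tree (level-order array): [29, 4, 35, None, 22, None, 41, None, 23, None, 42]
Rule: An internal node has at least one child.
Per-node child counts:
  node 29: 2 child(ren)
  node 4: 1 child(ren)
  node 22: 1 child(ren)
  node 23: 0 child(ren)
  node 35: 1 child(ren)
  node 41: 1 child(ren)
  node 42: 0 child(ren)
Matching nodes: [29, 4, 22, 35, 41]
Count of internal (non-leaf) nodes: 5


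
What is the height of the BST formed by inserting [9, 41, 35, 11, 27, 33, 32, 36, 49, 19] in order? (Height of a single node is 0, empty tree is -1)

Insertion order: [9, 41, 35, 11, 27, 33, 32, 36, 49, 19]
Tree (level-order array): [9, None, 41, 35, 49, 11, 36, None, None, None, 27, None, None, 19, 33, None, None, 32]
Compute height bottom-up (empty subtree = -1):
  height(19) = 1 + max(-1, -1) = 0
  height(32) = 1 + max(-1, -1) = 0
  height(33) = 1 + max(0, -1) = 1
  height(27) = 1 + max(0, 1) = 2
  height(11) = 1 + max(-1, 2) = 3
  height(36) = 1 + max(-1, -1) = 0
  height(35) = 1 + max(3, 0) = 4
  height(49) = 1 + max(-1, -1) = 0
  height(41) = 1 + max(4, 0) = 5
  height(9) = 1 + max(-1, 5) = 6
Height = 6


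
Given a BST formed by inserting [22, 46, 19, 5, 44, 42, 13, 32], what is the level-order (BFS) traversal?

Tree insertion order: [22, 46, 19, 5, 44, 42, 13, 32]
Tree (level-order array): [22, 19, 46, 5, None, 44, None, None, 13, 42, None, None, None, 32]
BFS from the root, enqueuing left then right child of each popped node:
  queue [22] -> pop 22, enqueue [19, 46], visited so far: [22]
  queue [19, 46] -> pop 19, enqueue [5], visited so far: [22, 19]
  queue [46, 5] -> pop 46, enqueue [44], visited so far: [22, 19, 46]
  queue [5, 44] -> pop 5, enqueue [13], visited so far: [22, 19, 46, 5]
  queue [44, 13] -> pop 44, enqueue [42], visited so far: [22, 19, 46, 5, 44]
  queue [13, 42] -> pop 13, enqueue [none], visited so far: [22, 19, 46, 5, 44, 13]
  queue [42] -> pop 42, enqueue [32], visited so far: [22, 19, 46, 5, 44, 13, 42]
  queue [32] -> pop 32, enqueue [none], visited so far: [22, 19, 46, 5, 44, 13, 42, 32]
Result: [22, 19, 46, 5, 44, 13, 42, 32]


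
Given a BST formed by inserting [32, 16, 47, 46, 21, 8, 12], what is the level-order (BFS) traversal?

Tree insertion order: [32, 16, 47, 46, 21, 8, 12]
Tree (level-order array): [32, 16, 47, 8, 21, 46, None, None, 12]
BFS from the root, enqueuing left then right child of each popped node:
  queue [32] -> pop 32, enqueue [16, 47], visited so far: [32]
  queue [16, 47] -> pop 16, enqueue [8, 21], visited so far: [32, 16]
  queue [47, 8, 21] -> pop 47, enqueue [46], visited so far: [32, 16, 47]
  queue [8, 21, 46] -> pop 8, enqueue [12], visited so far: [32, 16, 47, 8]
  queue [21, 46, 12] -> pop 21, enqueue [none], visited so far: [32, 16, 47, 8, 21]
  queue [46, 12] -> pop 46, enqueue [none], visited so far: [32, 16, 47, 8, 21, 46]
  queue [12] -> pop 12, enqueue [none], visited so far: [32, 16, 47, 8, 21, 46, 12]
Result: [32, 16, 47, 8, 21, 46, 12]


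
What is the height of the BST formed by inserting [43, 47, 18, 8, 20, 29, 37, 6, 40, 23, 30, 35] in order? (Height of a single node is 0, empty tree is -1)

Insertion order: [43, 47, 18, 8, 20, 29, 37, 6, 40, 23, 30, 35]
Tree (level-order array): [43, 18, 47, 8, 20, None, None, 6, None, None, 29, None, None, 23, 37, None, None, 30, 40, None, 35]
Compute height bottom-up (empty subtree = -1):
  height(6) = 1 + max(-1, -1) = 0
  height(8) = 1 + max(0, -1) = 1
  height(23) = 1 + max(-1, -1) = 0
  height(35) = 1 + max(-1, -1) = 0
  height(30) = 1 + max(-1, 0) = 1
  height(40) = 1 + max(-1, -1) = 0
  height(37) = 1 + max(1, 0) = 2
  height(29) = 1 + max(0, 2) = 3
  height(20) = 1 + max(-1, 3) = 4
  height(18) = 1 + max(1, 4) = 5
  height(47) = 1 + max(-1, -1) = 0
  height(43) = 1 + max(5, 0) = 6
Height = 6


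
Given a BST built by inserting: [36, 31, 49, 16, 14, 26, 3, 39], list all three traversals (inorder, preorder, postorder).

Tree insertion order: [36, 31, 49, 16, 14, 26, 3, 39]
Tree (level-order array): [36, 31, 49, 16, None, 39, None, 14, 26, None, None, 3]
Inorder (L, root, R): [3, 14, 16, 26, 31, 36, 39, 49]
Preorder (root, L, R): [36, 31, 16, 14, 3, 26, 49, 39]
Postorder (L, R, root): [3, 14, 26, 16, 31, 39, 49, 36]


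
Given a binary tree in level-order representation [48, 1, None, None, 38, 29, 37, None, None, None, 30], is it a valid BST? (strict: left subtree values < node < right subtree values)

Level-order array: [48, 1, None, None, 38, 29, 37, None, None, None, 30]
Validate using subtree bounds (lo, hi): at each node, require lo < value < hi,
then recurse left with hi=value and right with lo=value.
Preorder trace (stopping at first violation):
  at node 48 with bounds (-inf, +inf): OK
  at node 1 with bounds (-inf, 48): OK
  at node 38 with bounds (1, 48): OK
  at node 29 with bounds (1, 38): OK
  at node 37 with bounds (38, 48): VIOLATION
Node 37 violates its bound: not (38 < 37 < 48).
Result: Not a valid BST


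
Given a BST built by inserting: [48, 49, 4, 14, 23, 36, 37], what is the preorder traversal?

Tree insertion order: [48, 49, 4, 14, 23, 36, 37]
Tree (level-order array): [48, 4, 49, None, 14, None, None, None, 23, None, 36, None, 37]
Preorder traversal: [48, 4, 14, 23, 36, 37, 49]


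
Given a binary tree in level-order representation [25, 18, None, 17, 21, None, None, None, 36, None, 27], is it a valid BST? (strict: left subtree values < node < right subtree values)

Level-order array: [25, 18, None, 17, 21, None, None, None, 36, None, 27]
Validate using subtree bounds (lo, hi): at each node, require lo < value < hi,
then recurse left with hi=value and right with lo=value.
Preorder trace (stopping at first violation):
  at node 25 with bounds (-inf, +inf): OK
  at node 18 with bounds (-inf, 25): OK
  at node 17 with bounds (-inf, 18): OK
  at node 21 with bounds (18, 25): OK
  at node 36 with bounds (21, 25): VIOLATION
Node 36 violates its bound: not (21 < 36 < 25).
Result: Not a valid BST


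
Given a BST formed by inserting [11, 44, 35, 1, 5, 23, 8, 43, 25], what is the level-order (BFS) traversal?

Tree insertion order: [11, 44, 35, 1, 5, 23, 8, 43, 25]
Tree (level-order array): [11, 1, 44, None, 5, 35, None, None, 8, 23, 43, None, None, None, 25]
BFS from the root, enqueuing left then right child of each popped node:
  queue [11] -> pop 11, enqueue [1, 44], visited so far: [11]
  queue [1, 44] -> pop 1, enqueue [5], visited so far: [11, 1]
  queue [44, 5] -> pop 44, enqueue [35], visited so far: [11, 1, 44]
  queue [5, 35] -> pop 5, enqueue [8], visited so far: [11, 1, 44, 5]
  queue [35, 8] -> pop 35, enqueue [23, 43], visited so far: [11, 1, 44, 5, 35]
  queue [8, 23, 43] -> pop 8, enqueue [none], visited so far: [11, 1, 44, 5, 35, 8]
  queue [23, 43] -> pop 23, enqueue [25], visited so far: [11, 1, 44, 5, 35, 8, 23]
  queue [43, 25] -> pop 43, enqueue [none], visited so far: [11, 1, 44, 5, 35, 8, 23, 43]
  queue [25] -> pop 25, enqueue [none], visited so far: [11, 1, 44, 5, 35, 8, 23, 43, 25]
Result: [11, 1, 44, 5, 35, 8, 23, 43, 25]


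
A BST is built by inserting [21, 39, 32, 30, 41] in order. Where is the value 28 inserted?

Starting tree (level order): [21, None, 39, 32, 41, 30]
Insertion path: 21 -> 39 -> 32 -> 30
Result: insert 28 as left child of 30
Final tree (level order): [21, None, 39, 32, 41, 30, None, None, None, 28]


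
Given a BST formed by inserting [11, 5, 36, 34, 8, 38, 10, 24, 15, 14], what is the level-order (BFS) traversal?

Tree insertion order: [11, 5, 36, 34, 8, 38, 10, 24, 15, 14]
Tree (level-order array): [11, 5, 36, None, 8, 34, 38, None, 10, 24, None, None, None, None, None, 15, None, 14]
BFS from the root, enqueuing left then right child of each popped node:
  queue [11] -> pop 11, enqueue [5, 36], visited so far: [11]
  queue [5, 36] -> pop 5, enqueue [8], visited so far: [11, 5]
  queue [36, 8] -> pop 36, enqueue [34, 38], visited so far: [11, 5, 36]
  queue [8, 34, 38] -> pop 8, enqueue [10], visited so far: [11, 5, 36, 8]
  queue [34, 38, 10] -> pop 34, enqueue [24], visited so far: [11, 5, 36, 8, 34]
  queue [38, 10, 24] -> pop 38, enqueue [none], visited so far: [11, 5, 36, 8, 34, 38]
  queue [10, 24] -> pop 10, enqueue [none], visited so far: [11, 5, 36, 8, 34, 38, 10]
  queue [24] -> pop 24, enqueue [15], visited so far: [11, 5, 36, 8, 34, 38, 10, 24]
  queue [15] -> pop 15, enqueue [14], visited so far: [11, 5, 36, 8, 34, 38, 10, 24, 15]
  queue [14] -> pop 14, enqueue [none], visited so far: [11, 5, 36, 8, 34, 38, 10, 24, 15, 14]
Result: [11, 5, 36, 8, 34, 38, 10, 24, 15, 14]


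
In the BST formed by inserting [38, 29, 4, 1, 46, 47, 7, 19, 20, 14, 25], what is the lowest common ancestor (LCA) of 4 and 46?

Tree insertion order: [38, 29, 4, 1, 46, 47, 7, 19, 20, 14, 25]
Tree (level-order array): [38, 29, 46, 4, None, None, 47, 1, 7, None, None, None, None, None, 19, 14, 20, None, None, None, 25]
In a BST, the LCA of p=4, q=46 is the first node v on the
root-to-leaf path with p <= v <= q (go left if both < v, right if both > v).
Walk from root:
  at 38: 4 <= 38 <= 46, this is the LCA
LCA = 38


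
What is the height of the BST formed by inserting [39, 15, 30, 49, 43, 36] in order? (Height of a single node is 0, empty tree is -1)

Insertion order: [39, 15, 30, 49, 43, 36]
Tree (level-order array): [39, 15, 49, None, 30, 43, None, None, 36]
Compute height bottom-up (empty subtree = -1):
  height(36) = 1 + max(-1, -1) = 0
  height(30) = 1 + max(-1, 0) = 1
  height(15) = 1 + max(-1, 1) = 2
  height(43) = 1 + max(-1, -1) = 0
  height(49) = 1 + max(0, -1) = 1
  height(39) = 1 + max(2, 1) = 3
Height = 3


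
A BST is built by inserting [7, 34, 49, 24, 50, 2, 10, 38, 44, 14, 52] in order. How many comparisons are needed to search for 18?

Search path for 18: 7 -> 34 -> 24 -> 10 -> 14
Found: False
Comparisons: 5


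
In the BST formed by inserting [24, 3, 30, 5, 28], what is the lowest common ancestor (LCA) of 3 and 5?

Tree insertion order: [24, 3, 30, 5, 28]
Tree (level-order array): [24, 3, 30, None, 5, 28]
In a BST, the LCA of p=3, q=5 is the first node v on the
root-to-leaf path with p <= v <= q (go left if both < v, right if both > v).
Walk from root:
  at 24: both 3 and 5 < 24, go left
  at 3: 3 <= 3 <= 5, this is the LCA
LCA = 3


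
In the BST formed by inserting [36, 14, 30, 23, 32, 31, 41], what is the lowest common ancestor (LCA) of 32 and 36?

Tree insertion order: [36, 14, 30, 23, 32, 31, 41]
Tree (level-order array): [36, 14, 41, None, 30, None, None, 23, 32, None, None, 31]
In a BST, the LCA of p=32, q=36 is the first node v on the
root-to-leaf path with p <= v <= q (go left if both < v, right if both > v).
Walk from root:
  at 36: 32 <= 36 <= 36, this is the LCA
LCA = 36


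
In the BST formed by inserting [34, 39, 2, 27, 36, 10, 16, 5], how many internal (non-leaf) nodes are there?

Tree built from: [34, 39, 2, 27, 36, 10, 16, 5]
Tree (level-order array): [34, 2, 39, None, 27, 36, None, 10, None, None, None, 5, 16]
Rule: An internal node has at least one child.
Per-node child counts:
  node 34: 2 child(ren)
  node 2: 1 child(ren)
  node 27: 1 child(ren)
  node 10: 2 child(ren)
  node 5: 0 child(ren)
  node 16: 0 child(ren)
  node 39: 1 child(ren)
  node 36: 0 child(ren)
Matching nodes: [34, 2, 27, 10, 39]
Count of internal (non-leaf) nodes: 5


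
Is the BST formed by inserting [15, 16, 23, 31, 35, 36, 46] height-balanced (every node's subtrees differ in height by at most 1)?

Tree (level-order array): [15, None, 16, None, 23, None, 31, None, 35, None, 36, None, 46]
Definition: a tree is height-balanced if, at every node, |h(left) - h(right)| <= 1 (empty subtree has height -1).
Bottom-up per-node check:
  node 46: h_left=-1, h_right=-1, diff=0 [OK], height=0
  node 36: h_left=-1, h_right=0, diff=1 [OK], height=1
  node 35: h_left=-1, h_right=1, diff=2 [FAIL (|-1-1|=2 > 1)], height=2
  node 31: h_left=-1, h_right=2, diff=3 [FAIL (|-1-2|=3 > 1)], height=3
  node 23: h_left=-1, h_right=3, diff=4 [FAIL (|-1-3|=4 > 1)], height=4
  node 16: h_left=-1, h_right=4, diff=5 [FAIL (|-1-4|=5 > 1)], height=5
  node 15: h_left=-1, h_right=5, diff=6 [FAIL (|-1-5|=6 > 1)], height=6
Node 35 violates the condition: |-1 - 1| = 2 > 1.
Result: Not balanced


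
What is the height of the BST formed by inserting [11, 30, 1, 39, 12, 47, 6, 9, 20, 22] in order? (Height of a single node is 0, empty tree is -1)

Insertion order: [11, 30, 1, 39, 12, 47, 6, 9, 20, 22]
Tree (level-order array): [11, 1, 30, None, 6, 12, 39, None, 9, None, 20, None, 47, None, None, None, 22]
Compute height bottom-up (empty subtree = -1):
  height(9) = 1 + max(-1, -1) = 0
  height(6) = 1 + max(-1, 0) = 1
  height(1) = 1 + max(-1, 1) = 2
  height(22) = 1 + max(-1, -1) = 0
  height(20) = 1 + max(-1, 0) = 1
  height(12) = 1 + max(-1, 1) = 2
  height(47) = 1 + max(-1, -1) = 0
  height(39) = 1 + max(-1, 0) = 1
  height(30) = 1 + max(2, 1) = 3
  height(11) = 1 + max(2, 3) = 4
Height = 4


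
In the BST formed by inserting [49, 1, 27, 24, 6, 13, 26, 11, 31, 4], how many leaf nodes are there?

Tree built from: [49, 1, 27, 24, 6, 13, 26, 11, 31, 4]
Tree (level-order array): [49, 1, None, None, 27, 24, 31, 6, 26, None, None, 4, 13, None, None, None, None, 11]
Rule: A leaf has 0 children.
Per-node child counts:
  node 49: 1 child(ren)
  node 1: 1 child(ren)
  node 27: 2 child(ren)
  node 24: 2 child(ren)
  node 6: 2 child(ren)
  node 4: 0 child(ren)
  node 13: 1 child(ren)
  node 11: 0 child(ren)
  node 26: 0 child(ren)
  node 31: 0 child(ren)
Matching nodes: [4, 11, 26, 31]
Count of leaf nodes: 4


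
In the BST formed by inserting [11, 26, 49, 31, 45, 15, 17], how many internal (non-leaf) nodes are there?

Tree built from: [11, 26, 49, 31, 45, 15, 17]
Tree (level-order array): [11, None, 26, 15, 49, None, 17, 31, None, None, None, None, 45]
Rule: An internal node has at least one child.
Per-node child counts:
  node 11: 1 child(ren)
  node 26: 2 child(ren)
  node 15: 1 child(ren)
  node 17: 0 child(ren)
  node 49: 1 child(ren)
  node 31: 1 child(ren)
  node 45: 0 child(ren)
Matching nodes: [11, 26, 15, 49, 31]
Count of internal (non-leaf) nodes: 5


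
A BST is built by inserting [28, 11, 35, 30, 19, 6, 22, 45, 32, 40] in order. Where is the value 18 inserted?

Starting tree (level order): [28, 11, 35, 6, 19, 30, 45, None, None, None, 22, None, 32, 40]
Insertion path: 28 -> 11 -> 19
Result: insert 18 as left child of 19
Final tree (level order): [28, 11, 35, 6, 19, 30, 45, None, None, 18, 22, None, 32, 40]


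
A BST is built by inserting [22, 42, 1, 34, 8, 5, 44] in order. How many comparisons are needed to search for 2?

Search path for 2: 22 -> 1 -> 8 -> 5
Found: False
Comparisons: 4


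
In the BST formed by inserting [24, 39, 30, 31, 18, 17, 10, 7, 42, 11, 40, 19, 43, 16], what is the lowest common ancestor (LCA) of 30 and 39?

Tree insertion order: [24, 39, 30, 31, 18, 17, 10, 7, 42, 11, 40, 19, 43, 16]
Tree (level-order array): [24, 18, 39, 17, 19, 30, 42, 10, None, None, None, None, 31, 40, 43, 7, 11, None, None, None, None, None, None, None, None, None, 16]
In a BST, the LCA of p=30, q=39 is the first node v on the
root-to-leaf path with p <= v <= q (go left if both < v, right if both > v).
Walk from root:
  at 24: both 30 and 39 > 24, go right
  at 39: 30 <= 39 <= 39, this is the LCA
LCA = 39


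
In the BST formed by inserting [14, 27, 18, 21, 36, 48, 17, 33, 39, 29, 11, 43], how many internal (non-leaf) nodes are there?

Tree built from: [14, 27, 18, 21, 36, 48, 17, 33, 39, 29, 11, 43]
Tree (level-order array): [14, 11, 27, None, None, 18, 36, 17, 21, 33, 48, None, None, None, None, 29, None, 39, None, None, None, None, 43]
Rule: An internal node has at least one child.
Per-node child counts:
  node 14: 2 child(ren)
  node 11: 0 child(ren)
  node 27: 2 child(ren)
  node 18: 2 child(ren)
  node 17: 0 child(ren)
  node 21: 0 child(ren)
  node 36: 2 child(ren)
  node 33: 1 child(ren)
  node 29: 0 child(ren)
  node 48: 1 child(ren)
  node 39: 1 child(ren)
  node 43: 0 child(ren)
Matching nodes: [14, 27, 18, 36, 33, 48, 39]
Count of internal (non-leaf) nodes: 7


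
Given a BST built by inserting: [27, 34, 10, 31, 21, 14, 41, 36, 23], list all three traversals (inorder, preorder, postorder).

Tree insertion order: [27, 34, 10, 31, 21, 14, 41, 36, 23]
Tree (level-order array): [27, 10, 34, None, 21, 31, 41, 14, 23, None, None, 36]
Inorder (L, root, R): [10, 14, 21, 23, 27, 31, 34, 36, 41]
Preorder (root, L, R): [27, 10, 21, 14, 23, 34, 31, 41, 36]
Postorder (L, R, root): [14, 23, 21, 10, 31, 36, 41, 34, 27]


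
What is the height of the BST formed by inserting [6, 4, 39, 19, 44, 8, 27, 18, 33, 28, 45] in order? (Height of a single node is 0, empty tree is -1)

Insertion order: [6, 4, 39, 19, 44, 8, 27, 18, 33, 28, 45]
Tree (level-order array): [6, 4, 39, None, None, 19, 44, 8, 27, None, 45, None, 18, None, 33, None, None, None, None, 28]
Compute height bottom-up (empty subtree = -1):
  height(4) = 1 + max(-1, -1) = 0
  height(18) = 1 + max(-1, -1) = 0
  height(8) = 1 + max(-1, 0) = 1
  height(28) = 1 + max(-1, -1) = 0
  height(33) = 1 + max(0, -1) = 1
  height(27) = 1 + max(-1, 1) = 2
  height(19) = 1 + max(1, 2) = 3
  height(45) = 1 + max(-1, -1) = 0
  height(44) = 1 + max(-1, 0) = 1
  height(39) = 1 + max(3, 1) = 4
  height(6) = 1 + max(0, 4) = 5
Height = 5
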